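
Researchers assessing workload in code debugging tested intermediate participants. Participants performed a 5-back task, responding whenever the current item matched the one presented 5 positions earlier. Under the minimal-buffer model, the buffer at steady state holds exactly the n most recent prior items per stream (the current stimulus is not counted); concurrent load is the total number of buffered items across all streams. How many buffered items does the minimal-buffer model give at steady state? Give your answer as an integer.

The buffer holds the 5 most recent prior items.
Steady-state concurrent load = 5 items.

5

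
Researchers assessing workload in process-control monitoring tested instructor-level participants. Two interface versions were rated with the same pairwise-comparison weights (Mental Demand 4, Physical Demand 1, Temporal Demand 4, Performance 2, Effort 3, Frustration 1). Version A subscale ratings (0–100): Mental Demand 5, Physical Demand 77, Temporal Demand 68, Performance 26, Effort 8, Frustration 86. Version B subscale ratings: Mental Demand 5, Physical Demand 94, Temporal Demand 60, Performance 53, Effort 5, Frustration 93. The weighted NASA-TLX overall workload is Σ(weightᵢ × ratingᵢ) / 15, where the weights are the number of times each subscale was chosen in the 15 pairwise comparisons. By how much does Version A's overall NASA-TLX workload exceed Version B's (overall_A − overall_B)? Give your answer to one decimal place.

-2.5

Version A weighted sum = 4·5 + 1·77 + 4·68 + 2·26 + 3·8 + 1·86 = 20 + 77 + 272 + 52 + 24 + 86 = 531; overall_A = 531/15 = 35.4000.
Version B weighted sum = 4·5 + 1·94 + 4·60 + 2·53 + 3·5 + 1·93 = 20 + 94 + 240 + 106 + 15 + 93 = 568; overall_B = 568/15 = 37.8667.
Difference = 35.4000 − 37.8667 = -2.4667 ≈ -2.5.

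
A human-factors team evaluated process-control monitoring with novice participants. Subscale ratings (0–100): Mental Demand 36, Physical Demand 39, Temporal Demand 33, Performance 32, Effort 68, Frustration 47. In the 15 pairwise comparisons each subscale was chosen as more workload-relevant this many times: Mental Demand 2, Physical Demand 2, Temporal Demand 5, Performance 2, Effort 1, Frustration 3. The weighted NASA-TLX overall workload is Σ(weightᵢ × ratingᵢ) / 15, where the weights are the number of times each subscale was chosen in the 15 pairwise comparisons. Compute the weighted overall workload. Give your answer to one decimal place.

The tallies are the weights (they sum to 15).
Weighted sum = 2·36 + 2·39 + 5·33 + 2·32 + 1·68 + 3·47
            = 72 + 78 + 165 + 64 + 68 + 141 = 588.
Overall workload = 588 / 15 = 39.2000 ≈ 39.2.

39.2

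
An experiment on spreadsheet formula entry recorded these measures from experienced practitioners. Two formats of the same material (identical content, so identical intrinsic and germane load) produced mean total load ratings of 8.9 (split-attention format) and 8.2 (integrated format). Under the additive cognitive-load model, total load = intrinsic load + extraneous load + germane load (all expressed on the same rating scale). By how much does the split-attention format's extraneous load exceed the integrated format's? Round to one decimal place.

Intrinsic and germane load are equal across formats, so the difference in total load equals the difference in extraneous load.
Extraneous-load difference = 8.9 − 8.2 = 0.7.

0.7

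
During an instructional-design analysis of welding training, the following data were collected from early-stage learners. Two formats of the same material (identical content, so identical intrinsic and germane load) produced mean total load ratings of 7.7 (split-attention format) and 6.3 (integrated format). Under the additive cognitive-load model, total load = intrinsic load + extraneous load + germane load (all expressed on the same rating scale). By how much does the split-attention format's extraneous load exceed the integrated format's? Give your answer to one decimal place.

Intrinsic and germane load are equal across formats, so the difference in total load equals the difference in extraneous load.
Extraneous-load difference = 7.7 − 6.3 = 1.4.

1.4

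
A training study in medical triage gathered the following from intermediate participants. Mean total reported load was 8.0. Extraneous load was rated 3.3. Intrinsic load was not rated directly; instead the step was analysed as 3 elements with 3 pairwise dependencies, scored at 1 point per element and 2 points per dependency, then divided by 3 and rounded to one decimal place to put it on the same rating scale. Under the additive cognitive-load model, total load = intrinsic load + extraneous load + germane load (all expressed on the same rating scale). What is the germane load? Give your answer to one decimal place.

Intrinsic (element-interactivity): (3 × 1 + 3 × 2) / 3 = 9 / 3 = 3.0000 → 3.0.
germane load = total − intrinsic − extraneous
             = 8.0 − 3.0 − 3.3 = 1.7.

1.7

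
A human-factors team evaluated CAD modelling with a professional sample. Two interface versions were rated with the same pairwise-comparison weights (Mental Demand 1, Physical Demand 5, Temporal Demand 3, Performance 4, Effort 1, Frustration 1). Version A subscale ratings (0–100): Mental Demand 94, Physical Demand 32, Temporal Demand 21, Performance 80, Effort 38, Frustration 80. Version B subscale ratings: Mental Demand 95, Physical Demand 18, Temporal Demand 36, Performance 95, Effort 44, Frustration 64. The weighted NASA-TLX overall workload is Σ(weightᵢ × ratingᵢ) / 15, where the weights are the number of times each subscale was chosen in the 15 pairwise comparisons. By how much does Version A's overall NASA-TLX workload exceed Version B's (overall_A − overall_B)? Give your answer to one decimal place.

-1.7

Version A weighted sum = 1·94 + 5·32 + 3·21 + 4·80 + 1·38 + 1·80 = 94 + 160 + 63 + 320 + 38 + 80 = 755; overall_A = 755/15 = 50.3333.
Version B weighted sum = 1·95 + 5·18 + 3·36 + 4·95 + 1·44 + 1·64 = 95 + 90 + 108 + 380 + 44 + 64 = 781; overall_B = 781/15 = 52.0667.
Difference = 50.3333 − 52.0667 = -1.7334 ≈ -1.7.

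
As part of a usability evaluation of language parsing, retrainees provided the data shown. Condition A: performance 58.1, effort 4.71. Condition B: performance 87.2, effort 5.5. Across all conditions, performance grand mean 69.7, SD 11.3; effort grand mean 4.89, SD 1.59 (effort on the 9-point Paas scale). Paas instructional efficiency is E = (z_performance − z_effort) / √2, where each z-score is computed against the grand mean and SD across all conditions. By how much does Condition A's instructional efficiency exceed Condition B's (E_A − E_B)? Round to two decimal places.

-1.47

Condition A: z_P = (58.1 − 69.7)/11.3 = -1.0265; z_E = (4.71 − 4.89)/1.59 = -0.1132; E_A = (-1.0265 − (-0.1132))/√2 = -0.6458.
Condition B: z_P = (87.2 − 69.7)/11.3 = 1.5487; z_E = (5.5 − 4.89)/1.59 = 0.3836; E_B = (1.5487 − 0.3836)/√2 = 0.8239.
E_A − E_B = -0.6458 − 0.8239 = -1.4697 ≈ -1.47.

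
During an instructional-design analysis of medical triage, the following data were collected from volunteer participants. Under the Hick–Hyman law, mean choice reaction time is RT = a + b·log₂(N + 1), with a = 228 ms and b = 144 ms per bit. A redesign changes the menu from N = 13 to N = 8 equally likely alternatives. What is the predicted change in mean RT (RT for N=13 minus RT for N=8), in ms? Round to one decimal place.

91.8

RT(13) = 228 + 144·log₂(14) = 228 + 144·3.8074 = 776.2656 ms.
RT(8) = 228 + 144·log₂(9) = 228 + 144·3.1699 = 684.4656 ms.
Difference = 776.2656 − 684.4656 = 91.8000 ≈ 91.8 ms.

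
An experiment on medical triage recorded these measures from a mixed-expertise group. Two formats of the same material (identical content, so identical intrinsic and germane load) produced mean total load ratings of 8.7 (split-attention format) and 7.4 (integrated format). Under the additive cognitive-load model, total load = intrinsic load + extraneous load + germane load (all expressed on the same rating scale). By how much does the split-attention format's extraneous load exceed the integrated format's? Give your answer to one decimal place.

Intrinsic and germane load are equal across formats, so the difference in total load equals the difference in extraneous load.
Extraneous-load difference = 8.7 − 7.4 = 1.3.

1.3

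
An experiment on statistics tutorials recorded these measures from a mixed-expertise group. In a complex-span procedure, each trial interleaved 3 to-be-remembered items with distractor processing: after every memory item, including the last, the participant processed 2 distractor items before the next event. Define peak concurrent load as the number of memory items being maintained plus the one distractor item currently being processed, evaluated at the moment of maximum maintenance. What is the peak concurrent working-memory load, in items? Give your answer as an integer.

Maintenance is greatest during the distractor(s) after memory item 3: all 3 memory items are being held.
One distractor item is concurrently being processed.
Peak concurrent load = 3 + 1 = 4 items.

4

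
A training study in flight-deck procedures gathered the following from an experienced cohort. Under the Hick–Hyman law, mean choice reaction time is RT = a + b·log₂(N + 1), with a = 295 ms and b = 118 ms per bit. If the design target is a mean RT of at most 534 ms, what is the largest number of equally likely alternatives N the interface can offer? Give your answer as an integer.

Set 295 + 118·log₂(N + 1) ≤ 534.
log₂(N + 1) ≤ (534 − 295) / 118 = 2.0254.
N + 1 ≤ 2^2.0254 = 4.0710.
N ≤ 3.0710, so the largest integer N is 3.

3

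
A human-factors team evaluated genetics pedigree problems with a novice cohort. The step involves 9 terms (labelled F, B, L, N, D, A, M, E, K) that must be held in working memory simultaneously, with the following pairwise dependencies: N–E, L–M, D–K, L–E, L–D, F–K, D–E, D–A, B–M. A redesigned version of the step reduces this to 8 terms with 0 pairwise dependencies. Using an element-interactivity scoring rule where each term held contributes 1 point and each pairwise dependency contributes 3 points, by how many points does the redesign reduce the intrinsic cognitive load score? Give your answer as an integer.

Original: 9 × 1 + 9 × 3 = 9 + 27 = 36.
Redesigned: 8 × 1 + 0 × 3 = 8 + 0 = 8.
Reduction = 36 − 8 = 28.

28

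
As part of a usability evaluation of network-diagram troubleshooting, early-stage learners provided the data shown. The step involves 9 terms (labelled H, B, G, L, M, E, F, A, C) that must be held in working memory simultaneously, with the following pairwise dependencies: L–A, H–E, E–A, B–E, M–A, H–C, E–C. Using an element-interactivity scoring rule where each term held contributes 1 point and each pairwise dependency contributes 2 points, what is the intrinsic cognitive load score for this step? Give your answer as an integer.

23

Count of terms held simultaneously: 9.
Count of pairwise dependencies listed: 7.
Element contribution: 9 × 1 = 9.
Interaction contribution: 7 × 2 = 14.
Intrinsic load = 9 + 14 = 23.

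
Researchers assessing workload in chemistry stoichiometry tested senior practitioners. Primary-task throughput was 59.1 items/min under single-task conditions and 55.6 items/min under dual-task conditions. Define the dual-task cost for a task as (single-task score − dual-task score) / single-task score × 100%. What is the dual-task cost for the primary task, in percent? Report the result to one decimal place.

Cost = (59.1 − 55.6) / 59.1 × 100%
     = 3.5000 / 59.1 × 100% = 5.9222%.
≈ 5.9%.

5.9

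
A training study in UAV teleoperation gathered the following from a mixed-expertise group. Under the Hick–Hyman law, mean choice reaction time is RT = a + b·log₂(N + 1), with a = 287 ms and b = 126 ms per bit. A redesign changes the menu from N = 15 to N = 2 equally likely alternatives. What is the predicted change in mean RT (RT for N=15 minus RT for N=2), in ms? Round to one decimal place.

RT(15) = 287 + 126·log₂(16) = 287 + 126·4.0000 = 791.0000 ms.
RT(2) = 287 + 126·log₂(3) = 287 + 126·1.5850 = 486.7100 ms.
Difference = 791.0000 − 486.7100 = 304.2900 ≈ 304.3 ms.

304.3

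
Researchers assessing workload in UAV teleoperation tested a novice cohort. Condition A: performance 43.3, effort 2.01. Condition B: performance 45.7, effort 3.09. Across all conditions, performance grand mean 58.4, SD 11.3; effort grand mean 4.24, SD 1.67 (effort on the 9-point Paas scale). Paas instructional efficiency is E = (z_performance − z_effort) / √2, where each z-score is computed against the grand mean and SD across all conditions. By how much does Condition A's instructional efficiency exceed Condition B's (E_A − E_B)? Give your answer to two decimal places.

0.31

Condition A: z_P = (43.3 − 58.4)/11.3 = -1.3363; z_E = (2.01 − 4.24)/1.67 = -1.3353; E_A = (-1.3363 − (-1.3353))/√2 = -0.0007.
Condition B: z_P = (45.7 − 58.4)/11.3 = -1.1239; z_E = (3.09 − 4.24)/1.67 = -0.6886; E_B = (-1.1239 − (-0.6886))/√2 = -0.3078.
E_A − E_B = -0.0007 − (-0.3078) = 0.3071 ≈ 0.31.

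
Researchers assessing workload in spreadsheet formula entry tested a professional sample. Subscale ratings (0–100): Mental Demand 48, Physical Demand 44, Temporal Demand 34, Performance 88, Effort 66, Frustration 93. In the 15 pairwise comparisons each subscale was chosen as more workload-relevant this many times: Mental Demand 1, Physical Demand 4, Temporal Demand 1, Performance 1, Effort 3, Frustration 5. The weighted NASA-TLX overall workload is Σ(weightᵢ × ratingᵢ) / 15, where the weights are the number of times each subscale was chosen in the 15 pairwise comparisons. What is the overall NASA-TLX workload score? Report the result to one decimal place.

The tallies are the weights (they sum to 15).
Weighted sum = 1·48 + 4·44 + 1·34 + 1·88 + 3·66 + 5·93
            = 48 + 176 + 34 + 88 + 198 + 465 = 1009.
Overall workload = 1009 / 15 = 67.2667 ≈ 67.3.

67.3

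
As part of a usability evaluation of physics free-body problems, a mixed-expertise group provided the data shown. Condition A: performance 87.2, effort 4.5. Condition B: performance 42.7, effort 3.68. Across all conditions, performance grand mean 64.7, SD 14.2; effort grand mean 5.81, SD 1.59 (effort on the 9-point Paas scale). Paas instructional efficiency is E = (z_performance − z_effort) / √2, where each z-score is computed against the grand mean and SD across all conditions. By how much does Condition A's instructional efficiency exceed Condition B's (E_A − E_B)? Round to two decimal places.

Condition A: z_P = (87.2 − 64.7)/14.2 = 1.5845; z_E = (4.5 − 5.81)/1.59 = -0.8239; E_A = (1.5845 − (-0.8239))/√2 = 1.7030.
Condition B: z_P = (42.7 − 64.7)/14.2 = -1.5493; z_E = (3.68 − 5.81)/1.59 = -1.3396; E_B = (-1.5493 − (-1.3396))/√2 = -0.1483.
E_A − E_B = 1.7030 − (-0.1483) = 1.8513 ≈ 1.85.

1.85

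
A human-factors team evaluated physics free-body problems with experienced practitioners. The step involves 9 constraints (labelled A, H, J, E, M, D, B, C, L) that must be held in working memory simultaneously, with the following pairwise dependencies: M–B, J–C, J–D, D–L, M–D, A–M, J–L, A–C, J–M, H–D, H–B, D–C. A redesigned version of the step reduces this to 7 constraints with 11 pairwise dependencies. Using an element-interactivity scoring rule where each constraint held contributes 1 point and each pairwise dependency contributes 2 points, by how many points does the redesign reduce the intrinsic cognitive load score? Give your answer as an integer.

4

Original: 9 × 1 + 12 × 2 = 9 + 24 = 33.
Redesigned: 7 × 1 + 11 × 2 = 7 + 22 = 29.
Reduction = 33 − 29 = 4.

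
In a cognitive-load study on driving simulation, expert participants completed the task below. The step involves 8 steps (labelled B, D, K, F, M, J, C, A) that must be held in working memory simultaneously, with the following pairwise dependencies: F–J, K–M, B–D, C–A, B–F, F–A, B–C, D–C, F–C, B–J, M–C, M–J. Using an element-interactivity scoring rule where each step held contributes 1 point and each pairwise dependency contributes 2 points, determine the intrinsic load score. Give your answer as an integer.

Count of steps held simultaneously: 8.
Count of pairwise dependencies listed: 12.
Element contribution: 8 × 1 = 8.
Interaction contribution: 12 × 2 = 24.
Intrinsic load = 8 + 24 = 32.

32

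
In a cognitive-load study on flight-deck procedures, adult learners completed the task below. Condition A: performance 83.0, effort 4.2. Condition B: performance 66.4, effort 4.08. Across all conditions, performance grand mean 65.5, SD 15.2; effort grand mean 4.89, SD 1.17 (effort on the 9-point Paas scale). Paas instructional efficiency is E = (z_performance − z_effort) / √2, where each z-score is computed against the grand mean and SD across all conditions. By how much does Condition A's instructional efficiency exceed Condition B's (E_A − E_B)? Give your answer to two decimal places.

Condition A: z_P = (83.0 − 65.5)/15.2 = 1.1513; z_E = (4.2 − 4.89)/1.17 = -0.5897; E_A = (1.1513 − (-0.5897))/√2 = 1.2311.
Condition B: z_P = (66.4 − 65.5)/15.2 = 0.0592; z_E = (4.08 − 4.89)/1.17 = -0.6923; E_B = (0.0592 − (-0.6923))/√2 = 0.5314.
E_A − E_B = 1.2311 − 0.5314 = 0.6997 ≈ 0.70.

0.70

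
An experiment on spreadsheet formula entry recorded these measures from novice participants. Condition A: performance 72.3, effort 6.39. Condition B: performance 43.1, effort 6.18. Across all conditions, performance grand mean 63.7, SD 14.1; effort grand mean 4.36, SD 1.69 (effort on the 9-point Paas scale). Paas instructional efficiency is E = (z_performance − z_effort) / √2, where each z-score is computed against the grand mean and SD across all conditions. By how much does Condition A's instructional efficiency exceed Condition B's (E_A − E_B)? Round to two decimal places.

Condition A: z_P = (72.3 − 63.7)/14.1 = 0.6099; z_E = (6.39 − 4.36)/1.69 = 1.2012; E_A = (0.6099 − 1.2012)/√2 = -0.4181.
Condition B: z_P = (43.1 − 63.7)/14.1 = -1.4610; z_E = (6.18 − 4.36)/1.69 = 1.0769; E_B = (-1.4610 − 1.0769)/√2 = -1.7946.
E_A − E_B = -0.4181 − (-1.7946) = 1.3765 ≈ 1.38.

1.38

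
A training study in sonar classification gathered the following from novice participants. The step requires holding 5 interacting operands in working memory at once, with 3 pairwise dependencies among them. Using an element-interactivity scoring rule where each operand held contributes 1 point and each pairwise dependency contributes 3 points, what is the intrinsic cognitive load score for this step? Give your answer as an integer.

14

Element contribution: 5 × 1 = 5.
Interaction contribution: 3 × 3 = 9.
Intrinsic load = 5 + 9 = 14.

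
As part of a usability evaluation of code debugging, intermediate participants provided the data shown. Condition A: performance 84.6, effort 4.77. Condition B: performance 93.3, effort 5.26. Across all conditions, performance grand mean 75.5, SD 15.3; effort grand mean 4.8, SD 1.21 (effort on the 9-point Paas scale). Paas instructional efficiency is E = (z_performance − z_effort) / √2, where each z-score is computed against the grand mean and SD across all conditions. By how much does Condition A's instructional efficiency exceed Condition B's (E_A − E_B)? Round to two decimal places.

Condition A: z_P = (84.6 − 75.5)/15.3 = 0.5948; z_E = (4.77 − 4.8)/1.21 = -0.0248; E_A = (0.5948 − (-0.0248))/√2 = 0.4381.
Condition B: z_P = (93.3 − 75.5)/15.3 = 1.1634; z_E = (5.26 − 4.8)/1.21 = 0.3802; E_B = (1.1634 − 0.3802)/√2 = 0.5538.
E_A − E_B = 0.4381 − 0.5538 = -0.1157 ≈ -0.12.

-0.12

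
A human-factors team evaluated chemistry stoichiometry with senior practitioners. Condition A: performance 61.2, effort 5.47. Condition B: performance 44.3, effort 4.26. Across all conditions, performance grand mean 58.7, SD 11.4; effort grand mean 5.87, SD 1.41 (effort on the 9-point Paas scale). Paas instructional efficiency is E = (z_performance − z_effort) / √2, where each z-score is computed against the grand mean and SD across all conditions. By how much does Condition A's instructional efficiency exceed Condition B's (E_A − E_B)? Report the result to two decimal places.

Condition A: z_P = (61.2 − 58.7)/11.4 = 0.2193; z_E = (5.47 − 5.87)/1.41 = -0.2837; E_A = (0.2193 − (-0.2837))/√2 = 0.3557.
Condition B: z_P = (44.3 − 58.7)/11.4 = -1.2632; z_E = (4.26 − 5.87)/1.41 = -1.1418; E_B = (-1.2632 − (-1.1418))/√2 = -0.0858.
E_A − E_B = 0.3557 − (-0.0858) = 0.4415 ≈ 0.44.

0.44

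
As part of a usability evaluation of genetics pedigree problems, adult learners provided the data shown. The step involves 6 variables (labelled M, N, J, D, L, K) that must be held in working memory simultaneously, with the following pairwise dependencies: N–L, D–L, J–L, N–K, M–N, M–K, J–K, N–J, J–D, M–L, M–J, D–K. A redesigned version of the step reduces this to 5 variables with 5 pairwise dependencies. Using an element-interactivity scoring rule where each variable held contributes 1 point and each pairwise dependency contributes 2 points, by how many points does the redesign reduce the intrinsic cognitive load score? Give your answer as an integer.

15

Original: 6 × 1 + 12 × 2 = 6 + 24 = 30.
Redesigned: 5 × 1 + 5 × 2 = 5 + 10 = 15.
Reduction = 30 − 15 = 15.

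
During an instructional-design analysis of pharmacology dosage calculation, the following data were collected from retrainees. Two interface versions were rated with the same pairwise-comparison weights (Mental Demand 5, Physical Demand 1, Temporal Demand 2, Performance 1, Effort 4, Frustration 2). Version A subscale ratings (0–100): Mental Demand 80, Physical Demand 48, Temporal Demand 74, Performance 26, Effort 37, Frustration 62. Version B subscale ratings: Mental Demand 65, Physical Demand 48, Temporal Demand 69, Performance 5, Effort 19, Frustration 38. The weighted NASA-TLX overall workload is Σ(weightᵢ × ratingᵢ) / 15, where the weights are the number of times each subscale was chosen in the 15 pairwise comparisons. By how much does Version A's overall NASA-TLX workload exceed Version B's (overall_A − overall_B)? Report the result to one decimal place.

Version A weighted sum = 5·80 + 1·48 + 2·74 + 1·26 + 4·37 + 2·62 = 400 + 48 + 148 + 26 + 148 + 124 = 894; overall_A = 894/15 = 59.6000.
Version B weighted sum = 5·65 + 1·48 + 2·69 + 1·5 + 4·19 + 2·38 = 325 + 48 + 138 + 5 + 76 + 76 = 668; overall_B = 668/15 = 44.5333.
Difference = 59.6000 − 44.5333 = 15.0667 ≈ 15.1.

15.1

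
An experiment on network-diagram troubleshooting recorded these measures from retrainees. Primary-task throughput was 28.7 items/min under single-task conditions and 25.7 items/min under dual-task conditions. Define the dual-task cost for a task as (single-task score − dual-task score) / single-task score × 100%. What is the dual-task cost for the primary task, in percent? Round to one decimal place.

Cost = (28.7 − 25.7) / 28.7 × 100%
     = 3.0000 / 28.7 × 100% = 10.4530%.
≈ 10.5%.

10.5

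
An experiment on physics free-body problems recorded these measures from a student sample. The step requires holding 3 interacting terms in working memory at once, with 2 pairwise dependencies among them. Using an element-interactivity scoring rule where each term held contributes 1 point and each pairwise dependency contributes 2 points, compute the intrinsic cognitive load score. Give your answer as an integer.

7

Element contribution: 3 × 1 = 3.
Interaction contribution: 2 × 2 = 4.
Intrinsic load = 3 + 4 = 7.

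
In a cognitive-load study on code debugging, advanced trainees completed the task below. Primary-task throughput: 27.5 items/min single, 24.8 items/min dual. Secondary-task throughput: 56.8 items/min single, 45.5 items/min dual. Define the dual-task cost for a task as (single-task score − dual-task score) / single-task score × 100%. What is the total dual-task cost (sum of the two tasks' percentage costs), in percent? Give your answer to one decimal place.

Primary cost = (27.5 − 24.8) / 27.5 × 100% = 9.8182%.
Secondary cost = (56.8 − 45.5) / 56.8 × 100% = 19.8944%.
Total = 9.8182% + 19.8944% = 29.7126% ≈ 29.7%.

29.7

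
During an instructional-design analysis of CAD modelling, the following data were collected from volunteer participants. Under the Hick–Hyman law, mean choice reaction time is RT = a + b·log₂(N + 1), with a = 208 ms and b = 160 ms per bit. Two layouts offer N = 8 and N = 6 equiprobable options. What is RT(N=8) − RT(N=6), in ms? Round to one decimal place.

58.0

RT(8) = 208 + 160·log₂(9) = 208 + 160·3.1699 = 715.1840 ms.
RT(6) = 208 + 160·log₂(7) = 208 + 160·2.8074 = 657.1840 ms.
Difference = 715.1840 − 657.1840 = 58.0000 ≈ 58.0 ms.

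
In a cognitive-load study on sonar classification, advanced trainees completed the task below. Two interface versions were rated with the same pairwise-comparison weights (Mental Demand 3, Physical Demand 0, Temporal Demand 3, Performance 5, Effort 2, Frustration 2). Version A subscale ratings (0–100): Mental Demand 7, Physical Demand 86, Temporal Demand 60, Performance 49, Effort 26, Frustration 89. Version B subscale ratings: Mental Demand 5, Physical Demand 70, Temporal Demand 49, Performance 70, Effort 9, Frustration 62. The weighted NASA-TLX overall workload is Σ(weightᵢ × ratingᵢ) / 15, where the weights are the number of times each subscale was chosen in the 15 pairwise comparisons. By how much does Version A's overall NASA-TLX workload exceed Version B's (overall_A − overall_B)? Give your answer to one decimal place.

1.5

Version A weighted sum = 3·7 + 0·86 + 3·60 + 5·49 + 2·26 + 2·89 = 21 + 0 + 180 + 245 + 52 + 178 = 676; overall_A = 676/15 = 45.0667.
Version B weighted sum = 3·5 + 0·70 + 3·49 + 5·70 + 2·9 + 2·62 = 15 + 0 + 147 + 350 + 18 + 124 = 654; overall_B = 654/15 = 43.6000.
Difference = 45.0667 − 43.6000 = 1.4667 ≈ 1.5.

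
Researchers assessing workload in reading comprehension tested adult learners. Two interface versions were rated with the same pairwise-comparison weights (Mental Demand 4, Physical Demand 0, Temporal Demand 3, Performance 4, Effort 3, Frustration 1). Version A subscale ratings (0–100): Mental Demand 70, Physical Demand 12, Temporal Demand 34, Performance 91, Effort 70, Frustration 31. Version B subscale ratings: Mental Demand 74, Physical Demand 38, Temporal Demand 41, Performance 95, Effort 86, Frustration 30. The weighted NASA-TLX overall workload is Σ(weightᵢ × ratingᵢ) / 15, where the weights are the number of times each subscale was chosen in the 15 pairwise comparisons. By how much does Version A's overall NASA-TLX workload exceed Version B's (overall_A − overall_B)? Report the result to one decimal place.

Version A weighted sum = 4·70 + 0·12 + 3·34 + 4·91 + 3·70 + 1·31 = 280 + 0 + 102 + 364 + 210 + 31 = 987; overall_A = 987/15 = 65.8000.
Version B weighted sum = 4·74 + 0·38 + 3·41 + 4·95 + 3·86 + 1·30 = 296 + 0 + 123 + 380 + 258 + 30 = 1087; overall_B = 1087/15 = 72.4667.
Difference = 65.8000 − 72.4667 = -6.6667 ≈ -6.7.

-6.7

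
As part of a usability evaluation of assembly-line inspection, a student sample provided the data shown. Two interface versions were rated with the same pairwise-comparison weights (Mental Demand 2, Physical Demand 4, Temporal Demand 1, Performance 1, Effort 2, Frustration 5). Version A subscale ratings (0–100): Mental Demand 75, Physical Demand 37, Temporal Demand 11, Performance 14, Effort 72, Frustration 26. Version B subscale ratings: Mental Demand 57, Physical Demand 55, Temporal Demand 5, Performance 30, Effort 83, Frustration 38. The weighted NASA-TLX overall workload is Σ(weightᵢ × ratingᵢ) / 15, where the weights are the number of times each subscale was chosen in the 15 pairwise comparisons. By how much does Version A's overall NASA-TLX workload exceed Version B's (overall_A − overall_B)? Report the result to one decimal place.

Version A weighted sum = 2·75 + 4·37 + 1·11 + 1·14 + 2·72 + 5·26 = 150 + 148 + 11 + 14 + 144 + 130 = 597; overall_A = 597/15 = 39.8000.
Version B weighted sum = 2·57 + 4·55 + 1·5 + 1·30 + 2·83 + 5·38 = 114 + 220 + 5 + 30 + 166 + 190 = 725; overall_B = 725/15 = 48.3333.
Difference = 39.8000 − 48.3333 = -8.5333 ≈ -8.5.

-8.5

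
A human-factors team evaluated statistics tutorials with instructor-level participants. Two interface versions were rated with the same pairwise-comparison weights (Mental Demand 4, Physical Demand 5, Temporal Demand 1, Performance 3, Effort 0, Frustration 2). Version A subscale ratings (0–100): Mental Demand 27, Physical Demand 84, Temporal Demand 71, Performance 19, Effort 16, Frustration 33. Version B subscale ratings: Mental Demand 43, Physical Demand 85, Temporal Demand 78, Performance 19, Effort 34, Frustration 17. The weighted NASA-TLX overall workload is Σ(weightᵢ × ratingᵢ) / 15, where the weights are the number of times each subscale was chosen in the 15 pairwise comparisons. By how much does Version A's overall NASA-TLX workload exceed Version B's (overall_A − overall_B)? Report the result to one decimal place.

Version A weighted sum = 4·27 + 5·84 + 1·71 + 3·19 + 0·16 + 2·33 = 108 + 420 + 71 + 57 + 0 + 66 = 722; overall_A = 722/15 = 48.1333.
Version B weighted sum = 4·43 + 5·85 + 1·78 + 3·19 + 0·34 + 2·17 = 172 + 425 + 78 + 57 + 0 + 34 = 766; overall_B = 766/15 = 51.0667.
Difference = 48.1333 − 51.0667 = -2.9334 ≈ -2.9.

-2.9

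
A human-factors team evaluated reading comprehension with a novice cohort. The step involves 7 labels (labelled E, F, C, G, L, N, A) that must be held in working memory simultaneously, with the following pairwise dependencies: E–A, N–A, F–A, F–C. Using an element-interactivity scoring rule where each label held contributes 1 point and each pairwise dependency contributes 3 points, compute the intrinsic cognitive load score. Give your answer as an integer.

Count of labels held simultaneously: 7.
Count of pairwise dependencies listed: 4.
Element contribution: 7 × 1 = 7.
Interaction contribution: 4 × 3 = 12.
Intrinsic load = 7 + 12 = 19.

19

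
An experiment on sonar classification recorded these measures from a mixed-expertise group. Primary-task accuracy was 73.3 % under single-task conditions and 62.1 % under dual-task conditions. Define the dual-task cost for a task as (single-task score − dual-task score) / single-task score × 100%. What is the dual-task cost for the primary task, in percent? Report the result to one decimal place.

Cost = (73.3 − 62.1) / 73.3 × 100%
     = 11.2000 / 73.3 × 100% = 15.2797%.
≈ 15.3%.

15.3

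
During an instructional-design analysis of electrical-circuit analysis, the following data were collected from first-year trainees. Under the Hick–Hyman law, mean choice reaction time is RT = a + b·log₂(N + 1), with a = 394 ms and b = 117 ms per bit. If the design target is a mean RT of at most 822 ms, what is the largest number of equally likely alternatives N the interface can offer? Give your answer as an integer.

Set 394 + 117·log₂(N + 1) ≤ 822.
log₂(N + 1) ≤ (822 − 394) / 117 = 3.6581.
N + 1 ≤ 2^3.6581 = 12.6240.
N ≤ 11.6240, so the largest integer N is 11.

11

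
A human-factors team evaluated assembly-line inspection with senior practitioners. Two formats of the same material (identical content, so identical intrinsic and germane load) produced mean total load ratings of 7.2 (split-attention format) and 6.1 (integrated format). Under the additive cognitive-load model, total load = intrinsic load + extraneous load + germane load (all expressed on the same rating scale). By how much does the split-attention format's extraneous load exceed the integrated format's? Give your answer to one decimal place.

Intrinsic and germane load are equal across formats, so the difference in total load equals the difference in extraneous load.
Extraneous-load difference = 7.2 − 6.1 = 1.1.

1.1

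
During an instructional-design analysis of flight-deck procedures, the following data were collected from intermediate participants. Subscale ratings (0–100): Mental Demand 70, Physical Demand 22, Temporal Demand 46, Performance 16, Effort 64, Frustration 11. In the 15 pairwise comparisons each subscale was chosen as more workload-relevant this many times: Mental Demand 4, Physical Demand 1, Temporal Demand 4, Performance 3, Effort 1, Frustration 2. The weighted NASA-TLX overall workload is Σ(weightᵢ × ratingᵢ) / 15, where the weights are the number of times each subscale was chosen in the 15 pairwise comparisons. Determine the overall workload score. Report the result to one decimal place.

41.3

The tallies are the weights (they sum to 15).
Weighted sum = 4·70 + 1·22 + 4·46 + 3·16 + 1·64 + 2·11
            = 280 + 22 + 184 + 48 + 64 + 22 = 620.
Overall workload = 620 / 15 = 41.3333 ≈ 41.3.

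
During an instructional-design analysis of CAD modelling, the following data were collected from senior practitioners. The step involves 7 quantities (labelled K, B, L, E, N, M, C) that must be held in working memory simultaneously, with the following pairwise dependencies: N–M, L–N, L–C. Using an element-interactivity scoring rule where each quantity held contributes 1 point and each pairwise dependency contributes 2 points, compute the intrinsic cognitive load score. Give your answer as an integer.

Count of quantities held simultaneously: 7.
Count of pairwise dependencies listed: 3.
Element contribution: 7 × 1 = 7.
Interaction contribution: 3 × 2 = 6.
Intrinsic load = 7 + 6 = 13.

13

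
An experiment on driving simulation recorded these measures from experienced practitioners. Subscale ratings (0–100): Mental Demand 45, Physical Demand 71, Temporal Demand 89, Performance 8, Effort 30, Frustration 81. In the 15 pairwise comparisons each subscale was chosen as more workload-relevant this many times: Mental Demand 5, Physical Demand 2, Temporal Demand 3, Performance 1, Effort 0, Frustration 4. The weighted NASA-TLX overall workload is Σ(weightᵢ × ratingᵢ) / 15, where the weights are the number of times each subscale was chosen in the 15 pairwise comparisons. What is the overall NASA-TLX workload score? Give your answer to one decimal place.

The tallies are the weights (they sum to 15).
Weighted sum = 5·45 + 2·71 + 3·89 + 1·8 + 0·30 + 4·81
            = 225 + 142 + 267 + 8 + 0 + 324 = 966.
Overall workload = 966 / 15 = 64.4000 ≈ 64.4.

64.4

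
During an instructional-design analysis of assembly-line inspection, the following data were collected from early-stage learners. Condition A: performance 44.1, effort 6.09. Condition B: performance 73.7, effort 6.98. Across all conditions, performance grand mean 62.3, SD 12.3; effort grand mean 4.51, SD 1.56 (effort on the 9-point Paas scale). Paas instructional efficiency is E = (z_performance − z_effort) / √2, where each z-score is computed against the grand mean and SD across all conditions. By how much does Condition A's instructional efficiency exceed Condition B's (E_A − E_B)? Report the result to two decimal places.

-1.30

Condition A: z_P = (44.1 − 62.3)/12.3 = -1.4797; z_E = (6.09 − 4.51)/1.56 = 1.0128; E_A = (-1.4797 − 1.0128)/√2 = -1.7625.
Condition B: z_P = (73.7 − 62.3)/12.3 = 0.9268; z_E = (6.98 − 4.51)/1.56 = 1.5833; E_B = (0.9268 − 1.5833)/√2 = -0.4642.
E_A − E_B = -1.7625 − (-0.4642) = -1.2983 ≈ -1.30.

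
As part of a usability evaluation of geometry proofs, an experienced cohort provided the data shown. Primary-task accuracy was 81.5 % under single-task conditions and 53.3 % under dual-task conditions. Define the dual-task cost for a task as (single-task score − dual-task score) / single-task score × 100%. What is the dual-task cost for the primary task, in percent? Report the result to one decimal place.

34.6

Cost = (81.5 − 53.3) / 81.5 × 100%
     = 28.2000 / 81.5 × 100% = 34.6012%.
≈ 34.6%.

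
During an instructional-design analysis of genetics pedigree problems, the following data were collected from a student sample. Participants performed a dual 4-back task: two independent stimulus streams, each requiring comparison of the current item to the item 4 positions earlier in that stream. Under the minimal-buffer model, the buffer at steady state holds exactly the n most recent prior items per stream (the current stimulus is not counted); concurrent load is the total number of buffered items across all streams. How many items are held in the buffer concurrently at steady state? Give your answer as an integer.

Each stream's buffer holds its 4 most recent prior items.
Two independent streams: 2 × 4 = 8 buffered items at steady state.

8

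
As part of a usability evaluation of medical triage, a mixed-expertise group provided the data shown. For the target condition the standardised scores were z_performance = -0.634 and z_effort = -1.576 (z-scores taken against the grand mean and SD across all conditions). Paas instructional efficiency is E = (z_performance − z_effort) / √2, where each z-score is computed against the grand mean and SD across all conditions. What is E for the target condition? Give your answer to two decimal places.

0.67

z_P − z_E = -0.634 − (-1.576) = 0.9420.
E = 0.9420 / √2 = 0.9420 / 1.41421 = 0.6661 ≈ 0.67.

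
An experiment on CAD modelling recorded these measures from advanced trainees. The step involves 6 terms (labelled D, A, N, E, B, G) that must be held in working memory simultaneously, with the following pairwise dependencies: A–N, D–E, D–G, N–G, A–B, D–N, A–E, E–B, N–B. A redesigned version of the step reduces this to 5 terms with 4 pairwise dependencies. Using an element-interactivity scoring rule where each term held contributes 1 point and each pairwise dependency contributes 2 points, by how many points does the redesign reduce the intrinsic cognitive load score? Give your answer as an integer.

11

Original: 6 × 1 + 9 × 2 = 6 + 18 = 24.
Redesigned: 5 × 1 + 4 × 2 = 5 + 8 = 13.
Reduction = 24 − 13 = 11.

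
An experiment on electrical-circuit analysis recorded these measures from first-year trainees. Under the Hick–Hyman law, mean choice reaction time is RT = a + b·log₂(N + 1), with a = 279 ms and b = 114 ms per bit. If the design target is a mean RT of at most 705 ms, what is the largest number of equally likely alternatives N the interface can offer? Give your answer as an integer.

12

Set 279 + 114·log₂(N + 1) ≤ 705.
log₂(N + 1) ≤ (705 − 279) / 114 = 3.7368.
N + 1 ≤ 2^3.7368 = 13.3318.
N ≤ 12.3318, so the largest integer N is 12.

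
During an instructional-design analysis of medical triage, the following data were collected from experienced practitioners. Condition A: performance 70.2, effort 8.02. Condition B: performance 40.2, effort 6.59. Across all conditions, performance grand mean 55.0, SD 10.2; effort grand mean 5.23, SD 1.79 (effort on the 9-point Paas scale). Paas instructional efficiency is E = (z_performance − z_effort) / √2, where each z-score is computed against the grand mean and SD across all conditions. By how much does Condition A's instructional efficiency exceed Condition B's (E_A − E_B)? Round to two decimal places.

1.51

Condition A: z_P = (70.2 − 55.0)/10.2 = 1.4902; z_E = (8.02 − 5.23)/1.79 = 1.5587; E_A = (1.4902 − 1.5587)/√2 = -0.0484.
Condition B: z_P = (40.2 − 55.0)/10.2 = -1.4510; z_E = (6.59 − 5.23)/1.79 = 0.7598; E_B = (-1.4510 − 0.7598)/√2 = -1.5633.
E_A − E_B = -0.0484 − (-1.5633) = 1.5149 ≈ 1.51.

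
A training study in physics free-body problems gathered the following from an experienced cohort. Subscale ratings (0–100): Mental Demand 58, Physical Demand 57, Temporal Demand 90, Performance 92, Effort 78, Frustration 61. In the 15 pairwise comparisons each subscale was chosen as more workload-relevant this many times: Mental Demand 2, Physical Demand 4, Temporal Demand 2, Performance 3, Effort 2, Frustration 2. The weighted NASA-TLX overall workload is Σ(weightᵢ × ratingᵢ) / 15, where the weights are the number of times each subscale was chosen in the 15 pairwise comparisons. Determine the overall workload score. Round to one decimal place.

71.9

The tallies are the weights (they sum to 15).
Weighted sum = 2·58 + 4·57 + 2·90 + 3·92 + 2·78 + 2·61
            = 116 + 228 + 180 + 276 + 156 + 122 = 1078.
Overall workload = 1078 / 15 = 71.8667 ≈ 71.9.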